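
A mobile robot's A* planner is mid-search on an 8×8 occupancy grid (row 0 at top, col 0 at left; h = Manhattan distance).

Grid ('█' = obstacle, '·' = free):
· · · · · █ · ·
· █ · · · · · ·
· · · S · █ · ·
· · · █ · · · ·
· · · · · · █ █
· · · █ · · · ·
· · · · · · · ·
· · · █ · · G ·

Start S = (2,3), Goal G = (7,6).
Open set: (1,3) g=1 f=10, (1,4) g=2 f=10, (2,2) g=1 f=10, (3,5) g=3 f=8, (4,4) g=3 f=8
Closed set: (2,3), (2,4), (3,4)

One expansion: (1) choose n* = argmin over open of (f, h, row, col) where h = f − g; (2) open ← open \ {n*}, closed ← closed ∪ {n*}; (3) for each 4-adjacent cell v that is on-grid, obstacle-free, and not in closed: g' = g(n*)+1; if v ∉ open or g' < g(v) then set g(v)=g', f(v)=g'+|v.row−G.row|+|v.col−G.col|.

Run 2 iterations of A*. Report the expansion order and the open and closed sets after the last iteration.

step 1: expand (3,5) (f=8, h=5) → closed; open now [(1,3) g=1 f=10, (1,4) g=2 f=10, (2,2) g=1 f=10, (3,6) g=4 f=8, (4,4) g=3 f=8, (4,5) g=4 f=8]
step 2: expand (3,6) (f=8, h=4) → closed; open now [(1,3) g=1 f=10, (1,4) g=2 f=10, (2,2) g=1 f=10, (2,6) g=5 f=10, (3,7) g=5 f=10, (4,4) g=3 f=8, (4,5) g=4 f=8]

order=[(3,5) → (3,6)]; open=[(1,3) g=1 f=10, (1,4) g=2 f=10, (2,2) g=1 f=10, (2,6) g=5 f=10, (3,7) g=5 f=10, (4,4) g=3 f=8, (4,5) g=4 f=8]; closed=[(2,3), (2,4), (3,4), (3,5), (3,6)]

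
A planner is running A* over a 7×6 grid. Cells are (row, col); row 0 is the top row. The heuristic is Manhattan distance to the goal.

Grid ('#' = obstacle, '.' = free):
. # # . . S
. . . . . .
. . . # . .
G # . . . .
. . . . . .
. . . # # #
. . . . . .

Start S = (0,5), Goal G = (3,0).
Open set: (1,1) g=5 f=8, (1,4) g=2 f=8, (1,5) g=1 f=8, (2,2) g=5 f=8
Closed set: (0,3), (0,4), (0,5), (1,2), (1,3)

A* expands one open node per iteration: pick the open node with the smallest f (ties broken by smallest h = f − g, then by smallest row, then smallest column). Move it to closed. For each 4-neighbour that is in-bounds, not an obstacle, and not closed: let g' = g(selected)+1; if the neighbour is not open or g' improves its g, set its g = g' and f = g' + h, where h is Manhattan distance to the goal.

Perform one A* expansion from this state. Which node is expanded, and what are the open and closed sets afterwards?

step 1: expand (1,1) (f=8, h=3) → closed; open now [(1,0) g=6 f=8, (1,4) g=2 f=8, (1,5) g=1 f=8, (2,1) g=6 f=8, (2,2) g=5 f=8]

expanded=(1,1); open=[(1,0) g=6 f=8, (1,4) g=2 f=8, (1,5) g=1 f=8, (2,1) g=6 f=8, (2,2) g=5 f=8]; closed=[(0,3), (0,4), (0,5), (1,1), (1,2), (1,3)]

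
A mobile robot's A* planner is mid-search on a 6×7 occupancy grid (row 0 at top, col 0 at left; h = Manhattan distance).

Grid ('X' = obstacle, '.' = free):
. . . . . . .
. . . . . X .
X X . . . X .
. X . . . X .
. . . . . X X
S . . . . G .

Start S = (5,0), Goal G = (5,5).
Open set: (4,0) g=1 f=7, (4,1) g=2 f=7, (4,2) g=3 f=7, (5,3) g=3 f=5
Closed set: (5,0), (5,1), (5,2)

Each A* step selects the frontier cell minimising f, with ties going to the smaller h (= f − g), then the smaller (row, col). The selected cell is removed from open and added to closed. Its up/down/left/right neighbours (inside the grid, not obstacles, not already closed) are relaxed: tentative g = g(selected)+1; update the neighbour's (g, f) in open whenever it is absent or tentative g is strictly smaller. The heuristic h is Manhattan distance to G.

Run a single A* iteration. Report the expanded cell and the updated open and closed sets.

expanded=(5,3); open=[(4,0) g=1 f=7, (4,1) g=2 f=7, (4,2) g=3 f=7, (4,3) g=4 f=7, (5,4) g=4 f=5]; closed=[(5,0), (5,1), (5,2), (5,3)]

step 1: expand (5,3) (f=5, h=2) → closed; open now [(4,0) g=1 f=7, (4,1) g=2 f=7, (4,2) g=3 f=7, (4,3) g=4 f=7, (5,4) g=4 f=5]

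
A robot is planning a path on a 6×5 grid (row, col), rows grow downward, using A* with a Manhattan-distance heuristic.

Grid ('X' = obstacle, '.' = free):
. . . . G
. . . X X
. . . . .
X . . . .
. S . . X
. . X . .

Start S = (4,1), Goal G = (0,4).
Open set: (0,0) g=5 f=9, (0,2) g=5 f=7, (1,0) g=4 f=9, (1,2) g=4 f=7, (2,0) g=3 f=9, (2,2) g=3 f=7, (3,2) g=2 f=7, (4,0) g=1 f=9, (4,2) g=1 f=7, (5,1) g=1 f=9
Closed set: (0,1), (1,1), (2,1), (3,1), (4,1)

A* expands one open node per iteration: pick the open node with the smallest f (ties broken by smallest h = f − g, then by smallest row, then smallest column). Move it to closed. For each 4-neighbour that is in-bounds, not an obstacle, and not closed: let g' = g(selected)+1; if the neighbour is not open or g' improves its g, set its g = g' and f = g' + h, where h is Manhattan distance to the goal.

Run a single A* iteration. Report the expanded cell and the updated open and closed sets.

expanded=(0,2); open=[(0,0) g=5 f=9, (0,3) g=6 f=7, (1,0) g=4 f=9, (1,2) g=4 f=7, (2,0) g=3 f=9, (2,2) g=3 f=7, (3,2) g=2 f=7, (4,0) g=1 f=9, (4,2) g=1 f=7, (5,1) g=1 f=9]; closed=[(0,1), (0,2), (1,1), (2,1), (3,1), (4,1)]

step 1: expand (0,2) (f=7, h=2) → closed; open now [(0,0) g=5 f=9, (0,3) g=6 f=7, (1,0) g=4 f=9, (1,2) g=4 f=7, (2,0) g=3 f=9, (2,2) g=3 f=7, (3,2) g=2 f=7, (4,0) g=1 f=9, (4,2) g=1 f=7, (5,1) g=1 f=9]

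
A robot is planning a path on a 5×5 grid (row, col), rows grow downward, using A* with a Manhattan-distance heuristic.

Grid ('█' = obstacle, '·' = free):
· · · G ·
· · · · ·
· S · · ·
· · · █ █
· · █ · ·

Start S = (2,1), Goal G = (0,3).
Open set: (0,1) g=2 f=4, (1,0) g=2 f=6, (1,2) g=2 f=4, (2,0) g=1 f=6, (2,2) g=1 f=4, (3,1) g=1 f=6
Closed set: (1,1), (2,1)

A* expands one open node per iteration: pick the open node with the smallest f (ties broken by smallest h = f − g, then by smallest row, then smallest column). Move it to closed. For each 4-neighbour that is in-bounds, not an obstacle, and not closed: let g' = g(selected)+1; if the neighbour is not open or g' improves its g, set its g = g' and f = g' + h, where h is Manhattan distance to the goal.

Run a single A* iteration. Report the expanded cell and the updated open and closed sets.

step 1: expand (0,1) (f=4, h=2) → closed; open now [(0,0) g=3 f=6, (0,2) g=3 f=4, (1,0) g=2 f=6, (1,2) g=2 f=4, (2,0) g=1 f=6, (2,2) g=1 f=4, (3,1) g=1 f=6]

expanded=(0,1); open=[(0,0) g=3 f=6, (0,2) g=3 f=4, (1,0) g=2 f=6, (1,2) g=2 f=4, (2,0) g=1 f=6, (2,2) g=1 f=4, (3,1) g=1 f=6]; closed=[(0,1), (1,1), (2,1)]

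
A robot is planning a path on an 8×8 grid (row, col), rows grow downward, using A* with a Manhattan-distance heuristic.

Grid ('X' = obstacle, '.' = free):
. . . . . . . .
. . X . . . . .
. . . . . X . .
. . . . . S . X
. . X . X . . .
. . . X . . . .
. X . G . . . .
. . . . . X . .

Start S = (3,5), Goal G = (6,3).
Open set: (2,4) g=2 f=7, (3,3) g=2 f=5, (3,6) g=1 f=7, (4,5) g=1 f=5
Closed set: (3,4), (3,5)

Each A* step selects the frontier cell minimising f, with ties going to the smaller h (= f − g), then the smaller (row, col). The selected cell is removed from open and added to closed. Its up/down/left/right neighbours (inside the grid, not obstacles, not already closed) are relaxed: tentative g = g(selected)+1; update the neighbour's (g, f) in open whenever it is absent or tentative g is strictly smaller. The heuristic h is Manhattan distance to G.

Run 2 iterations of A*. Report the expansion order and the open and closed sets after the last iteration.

order=[(3,3) → (4,3)]; open=[(2,3) g=3 f=7, (2,4) g=2 f=7, (3,2) g=3 f=7, (3,6) g=1 f=7, (4,5) g=1 f=5]; closed=[(3,3), (3,4), (3,5), (4,3)]

step 1: expand (3,3) (f=5, h=3) → closed; open now [(2,3) g=3 f=7, (2,4) g=2 f=7, (3,2) g=3 f=7, (3,6) g=1 f=7, (4,3) g=3 f=5, (4,5) g=1 f=5]
step 2: expand (4,3) (f=5, h=2) → closed; open now [(2,3) g=3 f=7, (2,4) g=2 f=7, (3,2) g=3 f=7, (3,6) g=1 f=7, (4,5) g=1 f=5]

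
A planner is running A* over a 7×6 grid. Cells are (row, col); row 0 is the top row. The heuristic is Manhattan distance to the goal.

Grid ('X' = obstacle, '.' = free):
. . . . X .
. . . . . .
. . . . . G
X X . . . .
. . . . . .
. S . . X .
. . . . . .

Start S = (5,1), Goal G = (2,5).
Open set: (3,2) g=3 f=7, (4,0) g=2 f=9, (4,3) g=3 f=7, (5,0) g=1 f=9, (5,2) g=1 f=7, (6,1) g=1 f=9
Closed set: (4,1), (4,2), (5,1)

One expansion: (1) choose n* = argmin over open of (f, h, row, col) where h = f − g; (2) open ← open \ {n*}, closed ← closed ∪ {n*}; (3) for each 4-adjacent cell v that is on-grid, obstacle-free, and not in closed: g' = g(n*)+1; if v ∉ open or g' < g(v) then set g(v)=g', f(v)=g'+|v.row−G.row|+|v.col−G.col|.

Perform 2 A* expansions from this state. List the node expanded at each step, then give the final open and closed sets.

order=[(3,2) → (2,2)]; open=[(1,2) g=5 f=9, (2,1) g=5 f=9, (2,3) g=5 f=7, (3,3) g=4 f=7, (4,0) g=2 f=9, (4,3) g=3 f=7, (5,0) g=1 f=9, (5,2) g=1 f=7, (6,1) g=1 f=9]; closed=[(2,2), (3,2), (4,1), (4,2), (5,1)]

step 1: expand (3,2) (f=7, h=4) → closed; open now [(2,2) g=4 f=7, (3,3) g=4 f=7, (4,0) g=2 f=9, (4,3) g=3 f=7, (5,0) g=1 f=9, (5,2) g=1 f=7, (6,1) g=1 f=9]
step 2: expand (2,2) (f=7, h=3) → closed; open now [(1,2) g=5 f=9, (2,1) g=5 f=9, (2,3) g=5 f=7, (3,3) g=4 f=7, (4,0) g=2 f=9, (4,3) g=3 f=7, (5,0) g=1 f=9, (5,2) g=1 f=7, (6,1) g=1 f=9]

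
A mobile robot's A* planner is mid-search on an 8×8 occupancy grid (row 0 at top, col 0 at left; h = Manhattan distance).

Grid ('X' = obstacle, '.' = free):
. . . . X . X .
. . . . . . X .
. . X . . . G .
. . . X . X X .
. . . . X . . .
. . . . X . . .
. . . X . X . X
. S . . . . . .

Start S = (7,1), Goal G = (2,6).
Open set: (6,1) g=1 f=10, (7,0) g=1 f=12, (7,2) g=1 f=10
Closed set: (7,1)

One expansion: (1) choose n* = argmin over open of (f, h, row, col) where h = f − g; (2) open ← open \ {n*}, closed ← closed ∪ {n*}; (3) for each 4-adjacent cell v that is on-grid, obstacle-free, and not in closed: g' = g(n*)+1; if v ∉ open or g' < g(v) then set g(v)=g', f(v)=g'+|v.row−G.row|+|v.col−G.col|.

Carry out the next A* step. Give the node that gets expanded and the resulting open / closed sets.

expanded=(6,1); open=[(5,1) g=2 f=10, (6,0) g=2 f=12, (6,2) g=2 f=10, (7,0) g=1 f=12, (7,2) g=1 f=10]; closed=[(6,1), (7,1)]

step 1: expand (6,1) (f=10, h=9) → closed; open now [(5,1) g=2 f=10, (6,0) g=2 f=12, (6,2) g=2 f=10, (7,0) g=1 f=12, (7,2) g=1 f=10]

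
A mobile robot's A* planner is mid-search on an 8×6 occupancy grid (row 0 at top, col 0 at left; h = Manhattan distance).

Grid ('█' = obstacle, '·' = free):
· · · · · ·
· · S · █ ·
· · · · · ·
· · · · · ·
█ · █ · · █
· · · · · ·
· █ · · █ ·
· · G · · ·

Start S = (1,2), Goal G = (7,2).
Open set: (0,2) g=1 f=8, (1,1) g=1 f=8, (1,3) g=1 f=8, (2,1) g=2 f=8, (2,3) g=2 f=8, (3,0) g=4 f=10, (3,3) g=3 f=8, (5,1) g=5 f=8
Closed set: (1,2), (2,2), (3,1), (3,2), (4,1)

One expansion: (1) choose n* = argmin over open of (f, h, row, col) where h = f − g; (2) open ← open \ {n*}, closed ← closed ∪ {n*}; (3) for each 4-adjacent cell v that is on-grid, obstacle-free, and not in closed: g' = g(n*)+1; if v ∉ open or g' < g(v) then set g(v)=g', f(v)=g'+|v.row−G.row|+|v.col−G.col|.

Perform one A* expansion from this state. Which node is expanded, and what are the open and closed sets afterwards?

step 1: expand (5,1) (f=8, h=3) → closed; open now [(0,2) g=1 f=8, (1,1) g=1 f=8, (1,3) g=1 f=8, (2,1) g=2 f=8, (2,3) g=2 f=8, (3,0) g=4 f=10, (3,3) g=3 f=8, (5,0) g=6 f=10, (5,2) g=6 f=8]

expanded=(5,1); open=[(0,2) g=1 f=8, (1,1) g=1 f=8, (1,3) g=1 f=8, (2,1) g=2 f=8, (2,3) g=2 f=8, (3,0) g=4 f=10, (3,3) g=3 f=8, (5,0) g=6 f=10, (5,2) g=6 f=8]; closed=[(1,2), (2,2), (3,1), (3,2), (4,1), (5,1)]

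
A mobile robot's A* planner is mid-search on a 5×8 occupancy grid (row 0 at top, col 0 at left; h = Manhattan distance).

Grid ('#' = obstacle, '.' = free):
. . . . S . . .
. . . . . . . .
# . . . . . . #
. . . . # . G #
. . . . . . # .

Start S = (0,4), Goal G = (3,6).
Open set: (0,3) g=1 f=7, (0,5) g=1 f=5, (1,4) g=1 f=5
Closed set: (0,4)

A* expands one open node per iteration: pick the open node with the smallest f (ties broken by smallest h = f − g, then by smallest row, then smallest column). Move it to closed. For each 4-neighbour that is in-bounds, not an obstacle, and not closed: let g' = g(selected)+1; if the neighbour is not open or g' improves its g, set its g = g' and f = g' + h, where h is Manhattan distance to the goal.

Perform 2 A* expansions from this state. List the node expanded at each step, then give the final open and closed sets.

order=[(0,5) → (0,6)]; open=[(0,3) g=1 f=7, (0,7) g=3 f=7, (1,4) g=1 f=5, (1,5) g=2 f=5, (1,6) g=3 f=5]; closed=[(0,4), (0,5), (0,6)]

step 1: expand (0,5) (f=5, h=4) → closed; open now [(0,3) g=1 f=7, (0,6) g=2 f=5, (1,4) g=1 f=5, (1,5) g=2 f=5]
step 2: expand (0,6) (f=5, h=3) → closed; open now [(0,3) g=1 f=7, (0,7) g=3 f=7, (1,4) g=1 f=5, (1,5) g=2 f=5, (1,6) g=3 f=5]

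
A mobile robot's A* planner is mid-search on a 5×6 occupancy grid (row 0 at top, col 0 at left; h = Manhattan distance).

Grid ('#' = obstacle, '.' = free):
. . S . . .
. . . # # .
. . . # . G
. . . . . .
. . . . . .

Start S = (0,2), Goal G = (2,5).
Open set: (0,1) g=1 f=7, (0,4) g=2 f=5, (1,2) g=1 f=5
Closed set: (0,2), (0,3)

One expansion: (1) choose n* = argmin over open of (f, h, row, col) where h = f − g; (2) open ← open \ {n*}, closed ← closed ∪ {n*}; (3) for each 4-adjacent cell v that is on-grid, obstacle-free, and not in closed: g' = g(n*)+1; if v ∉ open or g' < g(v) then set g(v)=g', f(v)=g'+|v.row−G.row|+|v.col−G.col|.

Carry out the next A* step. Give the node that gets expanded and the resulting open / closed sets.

step 1: expand (0,4) (f=5, h=3) → closed; open now [(0,1) g=1 f=7, (0,5) g=3 f=5, (1,2) g=1 f=5]

expanded=(0,4); open=[(0,1) g=1 f=7, (0,5) g=3 f=5, (1,2) g=1 f=5]; closed=[(0,2), (0,3), (0,4)]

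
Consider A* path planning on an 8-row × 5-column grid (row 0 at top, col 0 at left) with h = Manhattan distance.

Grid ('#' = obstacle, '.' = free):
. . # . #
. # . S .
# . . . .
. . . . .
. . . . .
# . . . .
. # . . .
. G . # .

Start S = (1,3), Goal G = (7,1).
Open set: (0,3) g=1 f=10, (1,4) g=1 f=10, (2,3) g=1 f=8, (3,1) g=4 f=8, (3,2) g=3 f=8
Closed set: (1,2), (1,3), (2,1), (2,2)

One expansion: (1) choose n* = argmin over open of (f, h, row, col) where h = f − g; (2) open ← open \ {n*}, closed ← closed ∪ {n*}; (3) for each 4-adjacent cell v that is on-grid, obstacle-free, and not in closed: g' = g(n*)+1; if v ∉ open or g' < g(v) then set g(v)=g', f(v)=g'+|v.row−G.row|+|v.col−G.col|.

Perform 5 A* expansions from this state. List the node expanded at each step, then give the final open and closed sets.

step 1: expand (3,1) (f=8, h=4) → closed; open now [(0,3) g=1 f=10, (1,4) g=1 f=10, (2,3) g=1 f=8, (3,0) g=5 f=10, (3,2) g=3 f=8, (4,1) g=5 f=8]
step 2: expand (4,1) (f=8, h=3) → closed; open now [(0,3) g=1 f=10, (1,4) g=1 f=10, (2,3) g=1 f=8, (3,0) g=5 f=10, (3,2) g=3 f=8, (4,0) g=6 f=10, (4,2) g=6 f=10, (5,1) g=6 f=8]
step 3: expand (5,1) (f=8, h=2) → closed; open now [(0,3) g=1 f=10, (1,4) g=1 f=10, (2,3) g=1 f=8, (3,0) g=5 f=10, (3,2) g=3 f=8, (4,0) g=6 f=10, (4,2) g=6 f=10, (5,2) g=7 f=10]
step 4: expand (3,2) (f=8, h=5) → closed; open now [(0,3) g=1 f=10, (1,4) g=1 f=10, (2,3) g=1 f=8, (3,0) g=5 f=10, (3,3) g=4 f=10, (4,0) g=6 f=10, (4,2) g=4 f=8, (5,2) g=7 f=10]
step 5: expand (4,2) (f=8, h=4) → closed; open now [(0,3) g=1 f=10, (1,4) g=1 f=10, (2,3) g=1 f=8, (3,0) g=5 f=10, (3,3) g=4 f=10, (4,0) g=6 f=10, (4,3) g=5 f=10, (5,2) g=5 f=8]

order=[(3,1) → (4,1) → (5,1) → (3,2) → (4,2)]; open=[(0,3) g=1 f=10, (1,4) g=1 f=10, (2,3) g=1 f=8, (3,0) g=5 f=10, (3,3) g=4 f=10, (4,0) g=6 f=10, (4,3) g=5 f=10, (5,2) g=5 f=8]; closed=[(1,2), (1,3), (2,1), (2,2), (3,1), (3,2), (4,1), (4,2), (5,1)]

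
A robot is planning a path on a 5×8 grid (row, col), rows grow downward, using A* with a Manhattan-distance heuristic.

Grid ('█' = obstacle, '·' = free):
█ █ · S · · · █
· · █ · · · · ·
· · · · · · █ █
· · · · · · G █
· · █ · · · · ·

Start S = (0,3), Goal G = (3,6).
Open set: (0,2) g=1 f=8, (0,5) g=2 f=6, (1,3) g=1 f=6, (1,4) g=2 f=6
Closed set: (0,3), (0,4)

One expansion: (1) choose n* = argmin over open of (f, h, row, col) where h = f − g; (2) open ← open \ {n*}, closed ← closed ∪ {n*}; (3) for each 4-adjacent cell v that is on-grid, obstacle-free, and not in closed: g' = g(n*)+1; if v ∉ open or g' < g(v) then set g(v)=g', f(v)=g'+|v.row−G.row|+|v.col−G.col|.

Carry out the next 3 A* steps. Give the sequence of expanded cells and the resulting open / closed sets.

step 1: expand (0,5) (f=6, h=4) → closed; open now [(0,2) g=1 f=8, (0,6) g=3 f=6, (1,3) g=1 f=6, (1,4) g=2 f=6, (1,5) g=3 f=6]
step 2: expand (0,6) (f=6, h=3) → closed; open now [(0,2) g=1 f=8, (1,3) g=1 f=6, (1,4) g=2 f=6, (1,5) g=3 f=6, (1,6) g=4 f=6]
step 3: expand (1,6) (f=6, h=2) → closed; open now [(0,2) g=1 f=8, (1,3) g=1 f=6, (1,4) g=2 f=6, (1,5) g=3 f=6, (1,7) g=5 f=8]

order=[(0,5) → (0,6) → (1,6)]; open=[(0,2) g=1 f=8, (1,3) g=1 f=6, (1,4) g=2 f=6, (1,5) g=3 f=6, (1,7) g=5 f=8]; closed=[(0,3), (0,4), (0,5), (0,6), (1,6)]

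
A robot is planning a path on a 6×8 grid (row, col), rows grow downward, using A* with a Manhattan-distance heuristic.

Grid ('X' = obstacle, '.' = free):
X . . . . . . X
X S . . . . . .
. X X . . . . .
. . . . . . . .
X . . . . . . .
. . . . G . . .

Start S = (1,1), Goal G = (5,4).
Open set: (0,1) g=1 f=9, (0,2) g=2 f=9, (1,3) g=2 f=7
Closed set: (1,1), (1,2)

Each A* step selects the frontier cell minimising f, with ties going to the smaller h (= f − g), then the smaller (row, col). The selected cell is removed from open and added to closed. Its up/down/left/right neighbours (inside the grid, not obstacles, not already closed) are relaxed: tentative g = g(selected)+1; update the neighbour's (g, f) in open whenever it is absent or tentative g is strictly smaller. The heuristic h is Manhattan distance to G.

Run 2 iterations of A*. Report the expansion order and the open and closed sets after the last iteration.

step 1: expand (1,3) (f=7, h=5) → closed; open now [(0,1) g=1 f=9, (0,2) g=2 f=9, (0,3) g=3 f=9, (1,4) g=3 f=7, (2,3) g=3 f=7]
step 2: expand (1,4) (f=7, h=4) → closed; open now [(0,1) g=1 f=9, (0,2) g=2 f=9, (0,3) g=3 f=9, (0,4) g=4 f=9, (1,5) g=4 f=9, (2,3) g=3 f=7, (2,4) g=4 f=7]

order=[(1,3) → (1,4)]; open=[(0,1) g=1 f=9, (0,2) g=2 f=9, (0,3) g=3 f=9, (0,4) g=4 f=9, (1,5) g=4 f=9, (2,3) g=3 f=7, (2,4) g=4 f=7]; closed=[(1,1), (1,2), (1,3), (1,4)]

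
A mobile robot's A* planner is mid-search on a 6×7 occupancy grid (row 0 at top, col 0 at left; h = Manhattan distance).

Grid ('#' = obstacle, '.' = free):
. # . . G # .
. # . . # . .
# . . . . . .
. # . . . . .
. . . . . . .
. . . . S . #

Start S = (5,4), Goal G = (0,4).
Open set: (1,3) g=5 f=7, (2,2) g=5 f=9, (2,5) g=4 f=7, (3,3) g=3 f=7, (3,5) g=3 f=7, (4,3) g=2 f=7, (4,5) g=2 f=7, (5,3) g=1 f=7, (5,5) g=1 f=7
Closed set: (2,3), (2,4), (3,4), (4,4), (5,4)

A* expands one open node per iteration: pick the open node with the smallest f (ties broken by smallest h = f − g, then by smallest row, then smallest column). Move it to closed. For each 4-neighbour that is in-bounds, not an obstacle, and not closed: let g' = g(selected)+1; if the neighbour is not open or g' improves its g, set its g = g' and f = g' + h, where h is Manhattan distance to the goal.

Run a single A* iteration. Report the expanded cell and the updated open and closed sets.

expanded=(1,3); open=[(0,3) g=6 f=7, (1,2) g=6 f=9, (2,2) g=5 f=9, (2,5) g=4 f=7, (3,3) g=3 f=7, (3,5) g=3 f=7, (4,3) g=2 f=7, (4,5) g=2 f=7, (5,3) g=1 f=7, (5,5) g=1 f=7]; closed=[(1,3), (2,3), (2,4), (3,4), (4,4), (5,4)]

step 1: expand (1,3) (f=7, h=2) → closed; open now [(0,3) g=6 f=7, (1,2) g=6 f=9, (2,2) g=5 f=9, (2,5) g=4 f=7, (3,3) g=3 f=7, (3,5) g=3 f=7, (4,3) g=2 f=7, (4,5) g=2 f=7, (5,3) g=1 f=7, (5,5) g=1 f=7]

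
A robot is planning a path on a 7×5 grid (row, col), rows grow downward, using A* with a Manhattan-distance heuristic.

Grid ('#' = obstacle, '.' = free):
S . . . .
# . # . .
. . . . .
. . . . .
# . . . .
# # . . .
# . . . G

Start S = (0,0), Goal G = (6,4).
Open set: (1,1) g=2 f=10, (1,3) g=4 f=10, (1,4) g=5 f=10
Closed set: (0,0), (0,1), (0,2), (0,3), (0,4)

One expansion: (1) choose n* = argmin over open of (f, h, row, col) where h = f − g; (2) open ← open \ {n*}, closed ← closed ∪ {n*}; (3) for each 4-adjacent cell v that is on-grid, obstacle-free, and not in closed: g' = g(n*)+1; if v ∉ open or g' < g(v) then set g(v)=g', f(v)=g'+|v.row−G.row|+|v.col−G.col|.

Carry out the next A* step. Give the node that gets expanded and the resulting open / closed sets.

expanded=(1,4); open=[(1,1) g=2 f=10, (1,3) g=4 f=10, (2,4) g=6 f=10]; closed=[(0,0), (0,1), (0,2), (0,3), (0,4), (1,4)]

step 1: expand (1,4) (f=10, h=5) → closed; open now [(1,1) g=2 f=10, (1,3) g=4 f=10, (2,4) g=6 f=10]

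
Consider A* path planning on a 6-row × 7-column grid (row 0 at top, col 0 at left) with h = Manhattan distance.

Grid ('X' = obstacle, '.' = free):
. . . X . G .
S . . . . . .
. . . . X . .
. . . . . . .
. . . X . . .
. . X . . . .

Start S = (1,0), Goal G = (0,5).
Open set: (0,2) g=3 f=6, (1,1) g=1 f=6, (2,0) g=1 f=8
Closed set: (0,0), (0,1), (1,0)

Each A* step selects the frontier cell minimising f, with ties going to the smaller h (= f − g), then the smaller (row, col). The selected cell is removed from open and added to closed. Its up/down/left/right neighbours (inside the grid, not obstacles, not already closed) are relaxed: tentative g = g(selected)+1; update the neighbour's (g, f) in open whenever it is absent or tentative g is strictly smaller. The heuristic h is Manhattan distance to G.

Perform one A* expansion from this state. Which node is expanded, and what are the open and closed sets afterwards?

expanded=(0,2); open=[(1,1) g=1 f=6, (1,2) g=4 f=8, (2,0) g=1 f=8]; closed=[(0,0), (0,1), (0,2), (1,0)]

step 1: expand (0,2) (f=6, h=3) → closed; open now [(1,1) g=1 f=6, (1,2) g=4 f=8, (2,0) g=1 f=8]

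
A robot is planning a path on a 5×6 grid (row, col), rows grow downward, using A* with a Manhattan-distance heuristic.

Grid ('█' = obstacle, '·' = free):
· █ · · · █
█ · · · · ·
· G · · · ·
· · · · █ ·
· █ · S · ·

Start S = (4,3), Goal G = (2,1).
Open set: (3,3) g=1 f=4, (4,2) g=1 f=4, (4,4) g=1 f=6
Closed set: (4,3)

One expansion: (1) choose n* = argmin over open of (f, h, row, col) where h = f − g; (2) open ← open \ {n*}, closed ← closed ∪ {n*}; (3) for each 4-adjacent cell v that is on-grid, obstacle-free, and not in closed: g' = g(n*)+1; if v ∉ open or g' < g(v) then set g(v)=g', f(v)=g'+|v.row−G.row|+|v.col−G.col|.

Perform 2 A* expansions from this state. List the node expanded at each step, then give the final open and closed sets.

step 1: expand (3,3) (f=4, h=3) → closed; open now [(2,3) g=2 f=4, (3,2) g=2 f=4, (4,2) g=1 f=4, (4,4) g=1 f=6]
step 2: expand (2,3) (f=4, h=2) → closed; open now [(1,3) g=3 f=6, (2,2) g=3 f=4, (2,4) g=3 f=6, (3,2) g=2 f=4, (4,2) g=1 f=4, (4,4) g=1 f=6]

order=[(3,3) → (2,3)]; open=[(1,3) g=3 f=6, (2,2) g=3 f=4, (2,4) g=3 f=6, (3,2) g=2 f=4, (4,2) g=1 f=4, (4,4) g=1 f=6]; closed=[(2,3), (3,3), (4,3)]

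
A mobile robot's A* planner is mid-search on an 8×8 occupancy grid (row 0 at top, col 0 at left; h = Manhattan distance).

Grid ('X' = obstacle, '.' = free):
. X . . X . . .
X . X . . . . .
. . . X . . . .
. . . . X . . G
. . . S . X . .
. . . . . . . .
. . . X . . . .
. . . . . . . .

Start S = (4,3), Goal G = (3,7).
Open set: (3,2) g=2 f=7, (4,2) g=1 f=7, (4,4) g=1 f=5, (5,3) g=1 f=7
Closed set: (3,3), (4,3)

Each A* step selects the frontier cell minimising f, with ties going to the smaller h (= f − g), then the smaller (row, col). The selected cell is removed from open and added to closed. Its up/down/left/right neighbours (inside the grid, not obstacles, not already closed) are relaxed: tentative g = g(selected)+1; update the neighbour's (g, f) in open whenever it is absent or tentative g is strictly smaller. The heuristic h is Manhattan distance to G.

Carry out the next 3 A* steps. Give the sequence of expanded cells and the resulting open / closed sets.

step 1: expand (4,4) (f=5, h=4) → closed; open now [(3,2) g=2 f=7, (4,2) g=1 f=7, (5,3) g=1 f=7, (5,4) g=2 f=7]
step 2: expand (3,2) (f=7, h=5) → closed; open now [(2,2) g=3 f=9, (3,1) g=3 f=9, (4,2) g=1 f=7, (5,3) g=1 f=7, (5,4) g=2 f=7]
step 3: expand (5,4) (f=7, h=5) → closed; open now [(2,2) g=3 f=9, (3,1) g=3 f=9, (4,2) g=1 f=7, (5,3) g=1 f=7, (5,5) g=3 f=7, (6,4) g=3 f=9]

order=[(4,4) → (3,2) → (5,4)]; open=[(2,2) g=3 f=9, (3,1) g=3 f=9, (4,2) g=1 f=7, (5,3) g=1 f=7, (5,5) g=3 f=7, (6,4) g=3 f=9]; closed=[(3,2), (3,3), (4,3), (4,4), (5,4)]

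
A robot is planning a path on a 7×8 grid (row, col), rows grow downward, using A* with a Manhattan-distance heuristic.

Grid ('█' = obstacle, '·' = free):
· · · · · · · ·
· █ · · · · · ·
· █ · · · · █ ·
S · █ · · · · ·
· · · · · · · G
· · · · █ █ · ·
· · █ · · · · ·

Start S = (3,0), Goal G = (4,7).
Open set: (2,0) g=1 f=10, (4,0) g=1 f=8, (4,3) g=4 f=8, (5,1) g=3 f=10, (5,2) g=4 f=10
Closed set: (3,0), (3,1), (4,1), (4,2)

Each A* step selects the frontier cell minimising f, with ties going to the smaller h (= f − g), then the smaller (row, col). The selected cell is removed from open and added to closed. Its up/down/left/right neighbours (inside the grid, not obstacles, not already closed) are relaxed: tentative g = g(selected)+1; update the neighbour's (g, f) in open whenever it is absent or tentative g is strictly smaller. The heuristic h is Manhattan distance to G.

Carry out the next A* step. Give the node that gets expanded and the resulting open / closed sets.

expanded=(4,3); open=[(2,0) g=1 f=10, (3,3) g=5 f=10, (4,0) g=1 f=8, (4,4) g=5 f=8, (5,1) g=3 f=10, (5,2) g=4 f=10, (5,3) g=5 f=10]; closed=[(3,0), (3,1), (4,1), (4,2), (4,3)]

step 1: expand (4,3) (f=8, h=4) → closed; open now [(2,0) g=1 f=10, (3,3) g=5 f=10, (4,0) g=1 f=8, (4,4) g=5 f=8, (5,1) g=3 f=10, (5,2) g=4 f=10, (5,3) g=5 f=10]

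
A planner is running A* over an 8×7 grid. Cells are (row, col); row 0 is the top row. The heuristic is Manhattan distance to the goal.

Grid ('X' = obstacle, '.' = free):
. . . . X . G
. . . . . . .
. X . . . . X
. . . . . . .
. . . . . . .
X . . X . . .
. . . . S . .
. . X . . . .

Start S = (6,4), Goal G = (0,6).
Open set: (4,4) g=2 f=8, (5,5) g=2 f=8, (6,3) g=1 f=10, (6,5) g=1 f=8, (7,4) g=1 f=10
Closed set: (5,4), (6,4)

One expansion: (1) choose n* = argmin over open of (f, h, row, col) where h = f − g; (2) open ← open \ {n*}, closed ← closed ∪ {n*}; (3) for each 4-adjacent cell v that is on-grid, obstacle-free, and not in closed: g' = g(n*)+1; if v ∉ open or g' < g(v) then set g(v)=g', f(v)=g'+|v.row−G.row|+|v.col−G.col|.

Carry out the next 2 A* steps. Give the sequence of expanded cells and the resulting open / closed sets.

order=[(4,4) → (3,4)]; open=[(2,4) g=4 f=8, (3,3) g=4 f=10, (3,5) g=4 f=8, (4,3) g=3 f=10, (4,5) g=3 f=8, (5,5) g=2 f=8, (6,3) g=1 f=10, (6,5) g=1 f=8, (7,4) g=1 f=10]; closed=[(3,4), (4,4), (5,4), (6,4)]

step 1: expand (4,4) (f=8, h=6) → closed; open now [(3,4) g=3 f=8, (4,3) g=3 f=10, (4,5) g=3 f=8, (5,5) g=2 f=8, (6,3) g=1 f=10, (6,5) g=1 f=8, (7,4) g=1 f=10]
step 2: expand (3,4) (f=8, h=5) → closed; open now [(2,4) g=4 f=8, (3,3) g=4 f=10, (3,5) g=4 f=8, (4,3) g=3 f=10, (4,5) g=3 f=8, (5,5) g=2 f=8, (6,3) g=1 f=10, (6,5) g=1 f=8, (7,4) g=1 f=10]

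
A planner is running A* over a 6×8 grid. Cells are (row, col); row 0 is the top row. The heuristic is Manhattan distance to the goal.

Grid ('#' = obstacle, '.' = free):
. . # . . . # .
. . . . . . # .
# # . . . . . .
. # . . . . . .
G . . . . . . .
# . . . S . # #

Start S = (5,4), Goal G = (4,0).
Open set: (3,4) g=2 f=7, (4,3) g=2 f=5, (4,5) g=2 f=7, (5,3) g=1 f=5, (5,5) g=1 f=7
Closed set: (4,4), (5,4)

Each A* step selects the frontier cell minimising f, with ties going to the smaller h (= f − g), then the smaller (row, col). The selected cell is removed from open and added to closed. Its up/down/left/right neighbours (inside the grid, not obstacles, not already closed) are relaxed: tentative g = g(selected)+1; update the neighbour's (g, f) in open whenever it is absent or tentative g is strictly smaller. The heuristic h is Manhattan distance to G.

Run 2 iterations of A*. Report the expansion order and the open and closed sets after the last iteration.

step 1: expand (4,3) (f=5, h=3) → closed; open now [(3,3) g=3 f=7, (3,4) g=2 f=7, (4,2) g=3 f=5, (4,5) g=2 f=7, (5,3) g=1 f=5, (5,5) g=1 f=7]
step 2: expand (4,2) (f=5, h=2) → closed; open now [(3,2) g=4 f=7, (3,3) g=3 f=7, (3,4) g=2 f=7, (4,1) g=4 f=5, (4,5) g=2 f=7, (5,2) g=4 f=7, (5,3) g=1 f=5, (5,5) g=1 f=7]

order=[(4,3) → (4,2)]; open=[(3,2) g=4 f=7, (3,3) g=3 f=7, (3,4) g=2 f=7, (4,1) g=4 f=5, (4,5) g=2 f=7, (5,2) g=4 f=7, (5,3) g=1 f=5, (5,5) g=1 f=7]; closed=[(4,2), (4,3), (4,4), (5,4)]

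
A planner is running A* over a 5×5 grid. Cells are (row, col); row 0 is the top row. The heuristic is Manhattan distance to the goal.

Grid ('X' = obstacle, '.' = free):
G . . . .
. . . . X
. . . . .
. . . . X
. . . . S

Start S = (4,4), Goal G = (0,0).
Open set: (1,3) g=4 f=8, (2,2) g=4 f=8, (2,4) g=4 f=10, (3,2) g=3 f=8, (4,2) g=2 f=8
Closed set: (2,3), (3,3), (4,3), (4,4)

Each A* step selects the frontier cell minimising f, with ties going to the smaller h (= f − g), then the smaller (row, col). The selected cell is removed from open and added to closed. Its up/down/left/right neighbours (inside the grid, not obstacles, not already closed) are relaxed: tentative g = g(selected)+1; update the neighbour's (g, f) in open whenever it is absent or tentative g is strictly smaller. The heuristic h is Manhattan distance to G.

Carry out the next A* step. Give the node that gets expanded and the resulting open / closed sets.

expanded=(1,3); open=[(0,3) g=5 f=8, (1,2) g=5 f=8, (2,2) g=4 f=8, (2,4) g=4 f=10, (3,2) g=3 f=8, (4,2) g=2 f=8]; closed=[(1,3), (2,3), (3,3), (4,3), (4,4)]

step 1: expand (1,3) (f=8, h=4) → closed; open now [(0,3) g=5 f=8, (1,2) g=5 f=8, (2,2) g=4 f=8, (2,4) g=4 f=10, (3,2) g=3 f=8, (4,2) g=2 f=8]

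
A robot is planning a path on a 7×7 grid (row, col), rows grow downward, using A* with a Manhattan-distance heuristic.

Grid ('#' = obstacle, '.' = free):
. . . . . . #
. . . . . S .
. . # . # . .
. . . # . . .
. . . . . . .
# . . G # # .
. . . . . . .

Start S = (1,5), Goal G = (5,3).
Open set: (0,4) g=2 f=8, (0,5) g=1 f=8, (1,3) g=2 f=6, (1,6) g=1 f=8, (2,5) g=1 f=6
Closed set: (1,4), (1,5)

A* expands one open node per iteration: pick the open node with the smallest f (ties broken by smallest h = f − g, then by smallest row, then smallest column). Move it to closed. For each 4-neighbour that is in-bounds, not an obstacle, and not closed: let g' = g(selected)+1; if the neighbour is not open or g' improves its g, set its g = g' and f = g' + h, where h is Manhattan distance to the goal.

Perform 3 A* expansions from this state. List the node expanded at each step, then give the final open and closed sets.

order=[(1,3) → (2,3) → (2,5)]; open=[(0,3) g=3 f=8, (0,4) g=2 f=8, (0,5) g=1 f=8, (1,2) g=3 f=8, (1,6) g=1 f=8, (2,6) g=2 f=8, (3,5) g=2 f=6]; closed=[(1,3), (1,4), (1,5), (2,3), (2,5)]

step 1: expand (1,3) (f=6, h=4) → closed; open now [(0,3) g=3 f=8, (0,4) g=2 f=8, (0,5) g=1 f=8, (1,2) g=3 f=8, (1,6) g=1 f=8, (2,3) g=3 f=6, (2,5) g=1 f=6]
step 2: expand (2,3) (f=6, h=3) → closed; open now [(0,3) g=3 f=8, (0,4) g=2 f=8, (0,5) g=1 f=8, (1,2) g=3 f=8, (1,6) g=1 f=8, (2,5) g=1 f=6]
step 3: expand (2,5) (f=6, h=5) → closed; open now [(0,3) g=3 f=8, (0,4) g=2 f=8, (0,5) g=1 f=8, (1,2) g=3 f=8, (1,6) g=1 f=8, (2,6) g=2 f=8, (3,5) g=2 f=6]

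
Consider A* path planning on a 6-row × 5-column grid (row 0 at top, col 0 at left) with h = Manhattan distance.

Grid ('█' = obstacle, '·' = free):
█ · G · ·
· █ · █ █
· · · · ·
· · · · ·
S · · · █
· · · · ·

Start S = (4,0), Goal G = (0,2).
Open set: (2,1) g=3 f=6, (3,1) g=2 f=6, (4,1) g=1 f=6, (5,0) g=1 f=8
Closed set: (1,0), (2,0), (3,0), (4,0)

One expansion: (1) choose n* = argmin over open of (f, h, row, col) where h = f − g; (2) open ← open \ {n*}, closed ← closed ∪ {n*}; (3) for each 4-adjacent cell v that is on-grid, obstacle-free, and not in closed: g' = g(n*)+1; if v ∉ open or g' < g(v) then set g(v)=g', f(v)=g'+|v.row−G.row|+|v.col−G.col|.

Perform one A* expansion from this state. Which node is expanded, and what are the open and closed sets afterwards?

expanded=(2,1); open=[(2,2) g=4 f=6, (3,1) g=2 f=6, (4,1) g=1 f=6, (5,0) g=1 f=8]; closed=[(1,0), (2,0), (2,1), (3,0), (4,0)]

step 1: expand (2,1) (f=6, h=3) → closed; open now [(2,2) g=4 f=6, (3,1) g=2 f=6, (4,1) g=1 f=6, (5,0) g=1 f=8]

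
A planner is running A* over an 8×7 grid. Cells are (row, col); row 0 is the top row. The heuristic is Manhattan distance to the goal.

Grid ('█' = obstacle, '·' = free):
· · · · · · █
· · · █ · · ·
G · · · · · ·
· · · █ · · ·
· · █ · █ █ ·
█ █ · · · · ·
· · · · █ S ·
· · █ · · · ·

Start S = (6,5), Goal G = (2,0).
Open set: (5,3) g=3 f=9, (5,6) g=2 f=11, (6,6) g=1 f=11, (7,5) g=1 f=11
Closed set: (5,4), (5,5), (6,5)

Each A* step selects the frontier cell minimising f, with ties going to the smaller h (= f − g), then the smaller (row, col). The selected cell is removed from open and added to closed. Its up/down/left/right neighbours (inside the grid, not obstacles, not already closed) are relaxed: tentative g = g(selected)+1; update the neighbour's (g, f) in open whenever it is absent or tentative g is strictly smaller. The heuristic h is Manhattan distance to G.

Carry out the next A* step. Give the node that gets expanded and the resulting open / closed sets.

step 1: expand (5,3) (f=9, h=6) → closed; open now [(4,3) g=4 f=9, (5,2) g=4 f=9, (5,6) g=2 f=11, (6,3) g=4 f=11, (6,6) g=1 f=11, (7,5) g=1 f=11]

expanded=(5,3); open=[(4,3) g=4 f=9, (5,2) g=4 f=9, (5,6) g=2 f=11, (6,3) g=4 f=11, (6,6) g=1 f=11, (7,5) g=1 f=11]; closed=[(5,3), (5,4), (5,5), (6,5)]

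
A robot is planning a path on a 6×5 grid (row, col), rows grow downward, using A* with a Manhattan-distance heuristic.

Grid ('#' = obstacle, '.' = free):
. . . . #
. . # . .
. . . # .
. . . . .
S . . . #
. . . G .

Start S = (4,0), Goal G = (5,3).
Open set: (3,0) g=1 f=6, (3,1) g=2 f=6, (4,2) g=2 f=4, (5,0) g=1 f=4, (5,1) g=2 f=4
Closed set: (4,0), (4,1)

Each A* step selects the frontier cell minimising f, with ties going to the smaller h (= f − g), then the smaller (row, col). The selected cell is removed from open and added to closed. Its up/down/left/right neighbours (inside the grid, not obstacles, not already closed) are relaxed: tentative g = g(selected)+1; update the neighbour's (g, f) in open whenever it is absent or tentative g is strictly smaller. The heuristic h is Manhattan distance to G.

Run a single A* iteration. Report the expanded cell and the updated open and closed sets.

expanded=(4,2); open=[(3,0) g=1 f=6, (3,1) g=2 f=6, (3,2) g=3 f=6, (4,3) g=3 f=4, (5,0) g=1 f=4, (5,1) g=2 f=4, (5,2) g=3 f=4]; closed=[(4,0), (4,1), (4,2)]

step 1: expand (4,2) (f=4, h=2) → closed; open now [(3,0) g=1 f=6, (3,1) g=2 f=6, (3,2) g=3 f=6, (4,3) g=3 f=4, (5,0) g=1 f=4, (5,1) g=2 f=4, (5,2) g=3 f=4]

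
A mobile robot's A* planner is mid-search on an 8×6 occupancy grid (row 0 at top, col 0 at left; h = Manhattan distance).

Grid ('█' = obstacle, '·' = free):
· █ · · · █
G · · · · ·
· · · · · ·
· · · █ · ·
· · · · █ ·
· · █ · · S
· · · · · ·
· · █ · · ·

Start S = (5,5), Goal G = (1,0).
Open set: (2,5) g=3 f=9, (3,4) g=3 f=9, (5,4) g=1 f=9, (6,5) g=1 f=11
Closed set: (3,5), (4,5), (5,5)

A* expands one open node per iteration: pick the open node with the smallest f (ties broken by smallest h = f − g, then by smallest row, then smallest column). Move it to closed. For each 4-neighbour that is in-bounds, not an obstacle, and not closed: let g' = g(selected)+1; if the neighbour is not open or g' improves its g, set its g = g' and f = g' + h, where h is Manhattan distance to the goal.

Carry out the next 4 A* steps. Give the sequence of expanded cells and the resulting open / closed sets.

order=[(2,5) → (1,5) → (1,4) → (1,3)]; open=[(0,3) g=7 f=11, (0,4) g=6 f=11, (1,2) g=7 f=9, (2,3) g=7 f=11, (2,4) g=4 f=9, (3,4) g=3 f=9, (5,4) g=1 f=9, (6,5) g=1 f=11]; closed=[(1,3), (1,4), (1,5), (2,5), (3,5), (4,5), (5,5)]

step 1: expand (2,5) (f=9, h=6) → closed; open now [(1,5) g=4 f=9, (2,4) g=4 f=9, (3,4) g=3 f=9, (5,4) g=1 f=9, (6,5) g=1 f=11]
step 2: expand (1,5) (f=9, h=5) → closed; open now [(1,4) g=5 f=9, (2,4) g=4 f=9, (3,4) g=3 f=9, (5,4) g=1 f=9, (6,5) g=1 f=11]
step 3: expand (1,4) (f=9, h=4) → closed; open now [(0,4) g=6 f=11, (1,3) g=6 f=9, (2,4) g=4 f=9, (3,4) g=3 f=9, (5,4) g=1 f=9, (6,5) g=1 f=11]
step 4: expand (1,3) (f=9, h=3) → closed; open now [(0,3) g=7 f=11, (0,4) g=6 f=11, (1,2) g=7 f=9, (2,3) g=7 f=11, (2,4) g=4 f=9, (3,4) g=3 f=9, (5,4) g=1 f=9, (6,5) g=1 f=11]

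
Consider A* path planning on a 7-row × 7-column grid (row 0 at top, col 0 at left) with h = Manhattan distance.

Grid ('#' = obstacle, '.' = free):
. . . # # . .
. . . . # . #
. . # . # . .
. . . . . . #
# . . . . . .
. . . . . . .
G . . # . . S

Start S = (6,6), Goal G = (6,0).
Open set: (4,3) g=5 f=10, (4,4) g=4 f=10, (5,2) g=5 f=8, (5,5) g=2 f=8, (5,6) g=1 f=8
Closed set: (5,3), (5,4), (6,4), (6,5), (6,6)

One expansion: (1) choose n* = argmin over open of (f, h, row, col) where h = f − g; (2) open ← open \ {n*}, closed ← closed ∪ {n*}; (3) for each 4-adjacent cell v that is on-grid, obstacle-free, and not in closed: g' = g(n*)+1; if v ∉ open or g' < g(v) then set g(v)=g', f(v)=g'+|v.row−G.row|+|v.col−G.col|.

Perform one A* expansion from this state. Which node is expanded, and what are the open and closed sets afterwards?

expanded=(5,2); open=[(4,2) g=6 f=10, (4,3) g=5 f=10, (4,4) g=4 f=10, (5,1) g=6 f=8, (5,5) g=2 f=8, (5,6) g=1 f=8, (6,2) g=6 f=8]; closed=[(5,2), (5,3), (5,4), (6,4), (6,5), (6,6)]

step 1: expand (5,2) (f=8, h=3) → closed; open now [(4,2) g=6 f=10, (4,3) g=5 f=10, (4,4) g=4 f=10, (5,1) g=6 f=8, (5,5) g=2 f=8, (5,6) g=1 f=8, (6,2) g=6 f=8]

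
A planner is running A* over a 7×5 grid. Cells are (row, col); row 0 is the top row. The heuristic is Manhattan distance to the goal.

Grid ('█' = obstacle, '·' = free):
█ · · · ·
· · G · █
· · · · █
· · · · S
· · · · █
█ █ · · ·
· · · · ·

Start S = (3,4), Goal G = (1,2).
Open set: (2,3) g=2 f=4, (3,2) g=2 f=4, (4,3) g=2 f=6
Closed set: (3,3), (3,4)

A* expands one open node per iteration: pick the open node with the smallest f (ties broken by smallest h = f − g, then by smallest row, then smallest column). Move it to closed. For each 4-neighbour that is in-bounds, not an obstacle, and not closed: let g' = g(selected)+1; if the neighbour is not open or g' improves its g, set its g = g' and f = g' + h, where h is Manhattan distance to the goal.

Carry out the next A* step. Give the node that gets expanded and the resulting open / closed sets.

step 1: expand (2,3) (f=4, h=2) → closed; open now [(1,3) g=3 f=4, (2,2) g=3 f=4, (3,2) g=2 f=4, (4,3) g=2 f=6]

expanded=(2,3); open=[(1,3) g=3 f=4, (2,2) g=3 f=4, (3,2) g=2 f=4, (4,3) g=2 f=6]; closed=[(2,3), (3,3), (3,4)]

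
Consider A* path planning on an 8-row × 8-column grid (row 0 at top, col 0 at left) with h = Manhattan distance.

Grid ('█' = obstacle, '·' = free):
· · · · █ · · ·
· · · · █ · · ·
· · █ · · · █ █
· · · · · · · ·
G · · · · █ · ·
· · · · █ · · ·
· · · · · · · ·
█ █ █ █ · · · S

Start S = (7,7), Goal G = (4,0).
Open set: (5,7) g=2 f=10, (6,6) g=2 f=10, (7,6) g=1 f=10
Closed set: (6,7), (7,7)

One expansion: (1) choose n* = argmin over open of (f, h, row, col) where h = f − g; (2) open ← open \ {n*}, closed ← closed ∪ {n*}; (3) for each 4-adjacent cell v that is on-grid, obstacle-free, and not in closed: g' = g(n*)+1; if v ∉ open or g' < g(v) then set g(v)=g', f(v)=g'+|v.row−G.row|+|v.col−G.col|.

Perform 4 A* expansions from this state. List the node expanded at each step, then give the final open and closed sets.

order=[(5,7) → (4,7) → (4,6) → (5,6)]; open=[(3,6) g=5 f=12, (3,7) g=4 f=12, (5,5) g=4 f=10, (6,6) g=2 f=10, (7,6) g=1 f=10]; closed=[(4,6), (4,7), (5,6), (5,7), (6,7), (7,7)]

step 1: expand (5,7) (f=10, h=8) → closed; open now [(4,7) g=3 f=10, (5,6) g=3 f=10, (6,6) g=2 f=10, (7,6) g=1 f=10]
step 2: expand (4,7) (f=10, h=7) → closed; open now [(3,7) g=4 f=12, (4,6) g=4 f=10, (5,6) g=3 f=10, (6,6) g=2 f=10, (7,6) g=1 f=10]
step 3: expand (4,6) (f=10, h=6) → closed; open now [(3,6) g=5 f=12, (3,7) g=4 f=12, (5,6) g=3 f=10, (6,6) g=2 f=10, (7,6) g=1 f=10]
step 4: expand (5,6) (f=10, h=7) → closed; open now [(3,6) g=5 f=12, (3,7) g=4 f=12, (5,5) g=4 f=10, (6,6) g=2 f=10, (7,6) g=1 f=10]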